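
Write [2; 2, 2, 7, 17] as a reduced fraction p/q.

Fold from the inside: start with 17/1.
  7 + 1/17 = 120/17
  2 + 17/120 = 257/120
  2 + 120/257 = 634/257
  2 + 257/634 = 1525/634

1525/634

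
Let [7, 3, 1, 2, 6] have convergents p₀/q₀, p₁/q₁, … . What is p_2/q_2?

Using pₖ = aₖpₖ₋₁ + pₖ₋₂, qₖ = aₖqₖ₋₁ + qₖ₋₂ (with p₋₁=1, p₋₂=0, q₋₁=0, q₋₂=1):
  k=0: a=7, p=7, q=1
  k=1: a=3, p=22, q=3
  k=2: a=1, p=29, q=4

29/4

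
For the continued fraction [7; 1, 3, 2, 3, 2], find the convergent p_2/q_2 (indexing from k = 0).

31/4

Using pₖ = aₖpₖ₋₁ + pₖ₋₂, qₖ = aₖqₖ₋₁ + qₖ₋₂ (with p₋₁=1, p₋₂=0, q₋₁=0, q₋₂=1):
  k=0: a=7, p=7, q=1
  k=1: a=1, p=8, q=1
  k=2: a=3, p=31, q=4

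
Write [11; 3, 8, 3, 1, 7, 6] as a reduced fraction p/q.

Using pₖ = aₖpₖ₋₁ + pₖ₋₂ and qₖ = aₖqₖ₋₁ + qₖ₋₂:
  k=0: a=11, p=11, q=1
  k=1: a=3, p=34, q=3
  k=2: a=8, p=283, q=25
  k=3: a=3, p=883, q=78
  k=4: a=1, p=1166, q=103
  k=5: a=7, p=9045, q=799
  k=6: a=6, p=55436, q=4897

55436/4897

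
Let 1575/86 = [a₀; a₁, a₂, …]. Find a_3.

1575 = 18·86 + 27   →  a_0 = 18
86 = 3·27 + 5   →  a_1 = 3
27 = 5·5 + 2   →  a_2 = 5
5 = 2·2 + 1   →  a_3 = 2

2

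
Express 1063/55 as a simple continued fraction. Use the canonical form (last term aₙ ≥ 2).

1063 = 19×55 + 18
55 = 3×18 + 1
18 = 18×1 + 0  (stop)
So 1063/55 = [19; 3, 18].

[19; 3, 18]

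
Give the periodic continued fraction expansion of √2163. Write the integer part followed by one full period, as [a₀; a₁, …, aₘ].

[46; 1, 1, 30, 1, 1, 92]

a₀ = ⌊√2163⌋ = 46.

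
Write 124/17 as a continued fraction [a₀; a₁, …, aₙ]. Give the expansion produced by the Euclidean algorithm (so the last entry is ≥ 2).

[7; 3, 2, 2]

124 = 7×17 + 5
17 = 3×5 + 2
5 = 2×2 + 1
2 = 2×1 + 0  (stop)
So 124/17 = [7; 3, 2, 2].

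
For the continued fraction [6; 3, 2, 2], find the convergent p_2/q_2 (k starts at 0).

Using pₖ = aₖpₖ₋₁ + pₖ₋₂, qₖ = aₖqₖ₋₁ + qₖ₋₂ (with p₋₁=1, p₋₂=0, q₋₁=0, q₋₂=1):
  k=0: a=6, p=6, q=1
  k=1: a=3, p=19, q=3
  k=2: a=2, p=44, q=7

44/7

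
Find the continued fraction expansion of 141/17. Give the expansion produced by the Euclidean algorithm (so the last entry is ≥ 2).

[8; 3, 2, 2]

141 = 8×17 + 5
17 = 3×5 + 2
5 = 2×2 + 1
2 = 2×1 + 0  (stop)
So 141/17 = [8; 3, 2, 2].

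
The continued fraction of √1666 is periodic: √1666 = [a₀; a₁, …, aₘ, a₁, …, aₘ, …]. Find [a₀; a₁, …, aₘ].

a₀ = ⌊√1666⌋ = 40.
With m₀=0, d₀=1 and mₖ₊₁ = dₖaₖ − mₖ, dₖ₊₁ = (n − mₖ₊₁²)/dₖ, aₖ₊₁ = ⌊(a₀+mₖ₊₁)/dₖ₊₁⌋:
  k=1: m=40, d=66, a=1
  k=2: m=26, d=15, a=4
  k=3: m=34, d=34, a=2
  k=4: m=34, d=15, a=4
  k=5: m=26, d=66, a=1
  k=6: m=40, d=1, a=80
d=1 and a=2a₀=80 at k=6, so the next step gives (m, d) = (40, 66) again — its k=1 value — and the period has length 6.

[40; 1, 4, 2, 4, 1, 80]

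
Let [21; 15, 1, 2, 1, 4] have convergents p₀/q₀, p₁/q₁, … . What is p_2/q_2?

337/16

Using pₖ = aₖpₖ₋₁ + pₖ₋₂, qₖ = aₖqₖ₋₁ + qₖ₋₂ (with p₋₁=1, p₋₂=0, q₋₁=0, q₋₂=1):
  k=0: a=21, p=21, q=1
  k=1: a=15, p=316, q=15
  k=2: a=1, p=337, q=16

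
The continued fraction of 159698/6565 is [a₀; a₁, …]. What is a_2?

14

159698 = 24·6565 + 2138   →  a_0 = 24
6565 = 3·2138 + 151   →  a_1 = 3
2138 = 14·151 + 24   →  a_2 = 14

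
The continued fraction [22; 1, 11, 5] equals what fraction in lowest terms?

1398/61

Fold from the inside: start with 5/1.
  11 + 1/5 = 56/5
  1 + 5/56 = 61/56
  22 + 56/61 = 1398/61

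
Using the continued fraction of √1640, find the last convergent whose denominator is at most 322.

6520/161

√1640 = [40; 2, 80, …] (period length 2).
Convergents:
  p_0/q_0 = 40/1
  p_1/q_1 = 81/2
  p_2/q_2 = 6520/161
  p_3/q_3 = 13121/324
q_2 = 161 ≤ 322 < 324 = q_3, so the answer is 6520/161.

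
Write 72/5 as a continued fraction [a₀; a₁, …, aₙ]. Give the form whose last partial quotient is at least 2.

72 = 14*5 + 2
5 = 2*2 + 1
2 = 2*1 + 0  (stop)
So 72/5 = [14; 2, 2].

[14; 2, 2]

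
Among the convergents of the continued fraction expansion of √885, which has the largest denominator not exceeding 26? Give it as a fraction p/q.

119/4

√885 = [29; 1, 2, 1, 58, …] (period length 4).
Convergents:
  p_0/q_0 = 29/1
  p_1/q_1 = 30/1
  p_2/q_2 = 89/3
  p_3/q_3 = 119/4
  p_4/q_4 = 6991/235
q_3 = 4 ≤ 26 < 235 = q_4, so the answer is 119/4.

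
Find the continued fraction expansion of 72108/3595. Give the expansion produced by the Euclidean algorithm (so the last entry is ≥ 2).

[20; 17, 3, 1, 1, 9, 3]

72108 = 20*3595 + 208
3595 = 17*208 + 59
208 = 3*59 + 31
59 = 1*31 + 28
31 = 1*28 + 3
28 = 9*3 + 1
3 = 3*1 + 0  (stop)
So 72108/3595 = [20; 17, 3, 1, 1, 9, 3].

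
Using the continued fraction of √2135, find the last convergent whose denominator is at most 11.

231/5

√2135 = [46; 4, 1, 5, 1, 4, 92, …] (period length 6).
Convergents:
  p_0/q_0 = 46/1
  p_1/q_1 = 185/4
  p_2/q_2 = 231/5
  p_3/q_3 = 1340/29
q_2 = 5 ≤ 11 < 29 = q_3, so the answer is 231/5.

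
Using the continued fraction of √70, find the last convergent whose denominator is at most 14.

√70 = [8; 2, 1, 2, 1, 2, 16, …] (period length 6).
Convergents:
  p_0/q_0 = 8/1
  p_1/q_1 = 17/2
  p_2/q_2 = 25/3
  p_3/q_3 = 67/8
  p_4/q_4 = 92/11
  p_5/q_5 = 251/30
q_4 = 11 ≤ 14 < 30 = q_5, so the answer is 92/11.

92/11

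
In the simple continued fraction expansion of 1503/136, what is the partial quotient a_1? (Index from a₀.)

1503 = 11·136 + 7   →  a_0 = 11
136 = 19·7 + 3   →  a_1 = 19

19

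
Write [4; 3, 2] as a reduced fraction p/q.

30/7

Using pₖ = aₖpₖ₋₁ + pₖ₋₂ and qₖ = aₖqₖ₋₁ + qₖ₋₂:
  k=0: a=4, p=4, q=1
  k=1: a=3, p=13, q=3
  k=2: a=2, p=30, q=7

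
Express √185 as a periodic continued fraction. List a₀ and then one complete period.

[13; 1, 1, 1, 1, 26]

a₀ = ⌊√185⌋ = 13.
With m₀=0, d₀=1 and mₖ₊₁ = dₖaₖ − mₖ, dₖ₊₁ = (n − mₖ₊₁²)/dₖ, aₖ₊₁ = ⌊(a₀+mₖ₊₁)/dₖ₊₁⌋:
  k=1: m=13, d=16, a=1
  k=2: m=3, d=11, a=1
  k=3: m=8, d=11, a=1
  k=4: m=3, d=16, a=1
  k=5: m=13, d=1, a=26
d=1 and a=2a₀=26 at k=5, so the next step gives (m, d) = (13, 16) again — its k=1 value — and the period has length 5.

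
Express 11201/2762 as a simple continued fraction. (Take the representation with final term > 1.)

[4; 18, 19, 8]

11201 = 4·2762 + 153
2762 = 18·153 + 8
153 = 19·8 + 1
8 = 8·1 + 0  (stop)
So 11201/2762 = [4; 18, 19, 8].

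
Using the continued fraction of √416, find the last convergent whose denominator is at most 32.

√416 = [20; 2, 1, 1, 9, 1, 1, 2, 40, …] (period length 8).
Convergents:
  p_0/q_0 = 20/1
  p_1/q_1 = 41/2
  p_2/q_2 = 61/3
  p_3/q_3 = 102/5
  p_4/q_4 = 979/48
q_3 = 5 ≤ 32 < 48 = q_4, so the answer is 102/5.

102/5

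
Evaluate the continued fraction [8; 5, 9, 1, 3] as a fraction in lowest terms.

Using pₖ = aₖpₖ₋₁ + pₖ₋₂ and qₖ = aₖqₖ₋₁ + qₖ₋₂:
  k=0: a=8, p=8, q=1
  k=1: a=5, p=41, q=5
  k=2: a=9, p=377, q=46
  k=3: a=1, p=418, q=51
  k=4: a=3, p=1631, q=199

1631/199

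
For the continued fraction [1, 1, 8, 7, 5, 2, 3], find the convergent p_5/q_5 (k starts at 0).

Using pₖ = aₖpₖ₋₁ + pₖ₋₂, qₖ = aₖqₖ₋₁ + qₖ₋₂ (with p₋₁=1, p₋₂=0, q₋₁=0, q₋₂=1):
  k=0: a=1, p=1, q=1
  k=1: a=1, p=2, q=1
  k=2: a=8, p=17, q=9
  k=3: a=7, p=121, q=64
  k=4: a=5, p=622, q=329
  k=5: a=2, p=1365, q=722

1365/722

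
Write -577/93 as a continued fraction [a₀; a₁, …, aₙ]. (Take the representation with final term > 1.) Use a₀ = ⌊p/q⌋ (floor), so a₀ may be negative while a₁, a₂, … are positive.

[-7; 1, 3, 1, 8, 2]

-577 = -7×93 + 74
93 = 1×74 + 19
74 = 3×19 + 17
19 = 1×17 + 2
17 = 8×2 + 1
2 = 2×1 + 0  (stop)
So -577/93 = [-7; 1, 3, 1, 8, 2].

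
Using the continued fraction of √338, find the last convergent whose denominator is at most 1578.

√338 = [18; 2, 1, 1, 2, 36, …] (period length 5).
Convergents:
  p_0/q_0 = 18/1
  p_1/q_1 = 37/2
  p_2/q_2 = 55/3
  p_3/q_3 = 92/5
  p_4/q_4 = 239/13
  p_5/q_5 = 8696/473
  p_6/q_6 = 17631/959
  p_7/q_7 = 26327/1432
  p_8/q_8 = 43958/2391
q_7 = 1432 ≤ 1578 < 2391 = q_8, so the answer is 26327/1432.

26327/1432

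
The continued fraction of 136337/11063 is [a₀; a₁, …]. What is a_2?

136337 = 12·11063 + 3581   →  a_0 = 12
11063 = 3·3581 + 320   →  a_1 = 3
3581 = 11·320 + 61   →  a_2 = 11

11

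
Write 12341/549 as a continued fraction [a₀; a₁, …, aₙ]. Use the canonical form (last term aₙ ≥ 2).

12341 = 22×549 + 263
549 = 2×263 + 23
263 = 11×23 + 10
23 = 2×10 + 3
10 = 3×3 + 1
3 = 3×1 + 0  (stop)
So 12341/549 = [22; 2, 11, 2, 3, 3].

[22; 2, 11, 2, 3, 3]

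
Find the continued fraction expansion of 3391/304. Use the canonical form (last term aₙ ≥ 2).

3391 = 11·304 + 47
304 = 6·47 + 22
47 = 2·22 + 3
22 = 7·3 + 1
3 = 3·1 + 0  (stop)
So 3391/304 = [11; 6, 2, 7, 3].

[11; 6, 2, 7, 3]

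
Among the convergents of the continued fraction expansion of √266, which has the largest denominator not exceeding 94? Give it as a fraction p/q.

√266 = [16; 3, 4, 3, 32, …] (period length 4).
Convergents:
  p_0/q_0 = 16/1
  p_1/q_1 = 49/3
  p_2/q_2 = 212/13
  p_3/q_3 = 685/42
  p_4/q_4 = 22132/1357
q_3 = 42 ≤ 94 < 1357 = q_4, so the answer is 685/42.

685/42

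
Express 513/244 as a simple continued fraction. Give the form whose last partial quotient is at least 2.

513 = 2·244 + 25
244 = 9·25 + 19
25 = 1·19 + 6
19 = 3·6 + 1
6 = 6·1 + 0  (stop)
So 513/244 = [2; 9, 1, 3, 6].

[2; 9, 1, 3, 6]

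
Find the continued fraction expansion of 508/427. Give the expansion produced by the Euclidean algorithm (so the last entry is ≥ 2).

508 = 1*427 + 81
427 = 5*81 + 22
81 = 3*22 + 15
22 = 1*15 + 7
15 = 2*7 + 1
7 = 7*1 + 0  (stop)
So 508/427 = [1; 5, 3, 1, 2, 7].

[1; 5, 3, 1, 2, 7]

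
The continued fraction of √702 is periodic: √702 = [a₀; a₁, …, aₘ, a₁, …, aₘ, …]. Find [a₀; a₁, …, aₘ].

a₀ = ⌊√702⌋ = 26.

[26; 2, 52]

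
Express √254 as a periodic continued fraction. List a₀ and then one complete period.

[15; 1, 14, 1, 30]

a₀ = ⌊√254⌋ = 15.
With m₀=0, d₀=1 and mₖ₊₁ = dₖaₖ − mₖ, dₖ₊₁ = (n − mₖ₊₁²)/dₖ, aₖ₊₁ = ⌊(a₀+mₖ₊₁)/dₖ₊₁⌋:
  k=1: m=15, d=29, a=1
  k=2: m=14, d=2, a=14
  k=3: m=14, d=29, a=1
  k=4: m=15, d=1, a=30
d=1 and a=2a₀=30 at k=4, so the next step gives (m, d) = (15, 29) again — its k=1 value — and the period has length 4.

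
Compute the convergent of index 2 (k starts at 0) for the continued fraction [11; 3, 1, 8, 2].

Using pₖ = aₖpₖ₋₁ + pₖ₋₂, qₖ = aₖqₖ₋₁ + qₖ₋₂ (with p₋₁=1, p₋₂=0, q₋₁=0, q₋₂=1):
  k=0: a=11, p=11, q=1
  k=1: a=3, p=34, q=3
  k=2: a=1, p=45, q=4

45/4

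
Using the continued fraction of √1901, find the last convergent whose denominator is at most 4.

√1901 = [43; 1, 1, 1, 1, 86, …] (period length 5).
Convergents:
  p_0/q_0 = 43/1
  p_1/q_1 = 44/1
  p_2/q_2 = 87/2
  p_3/q_3 = 131/3
  p_4/q_4 = 218/5
q_3 = 3 ≤ 4 < 5 = q_4, so the answer is 131/3.

131/3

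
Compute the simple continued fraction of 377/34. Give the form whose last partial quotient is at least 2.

[11; 11, 3]

377 = 11·34 + 3
34 = 11·3 + 1
3 = 3·1 + 0  (stop)
So 377/34 = [11; 11, 3].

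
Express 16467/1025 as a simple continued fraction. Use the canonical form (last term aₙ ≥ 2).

16467 = 16*1025 + 67
1025 = 15*67 + 20
67 = 3*20 + 7
20 = 2*7 + 6
7 = 1*6 + 1
6 = 6*1 + 0  (stop)
So 16467/1025 = [16; 15, 3, 2, 1, 6].

[16; 15, 3, 2, 1, 6]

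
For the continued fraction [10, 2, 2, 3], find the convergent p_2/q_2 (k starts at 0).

52/5

Using pₖ = aₖpₖ₋₁ + pₖ₋₂, qₖ = aₖqₖ₋₁ + qₖ₋₂ (with p₋₁=1, p₋₂=0, q₋₁=0, q₋₂=1):
  k=0: a=10, p=10, q=1
  k=1: a=2, p=21, q=2
  k=2: a=2, p=52, q=5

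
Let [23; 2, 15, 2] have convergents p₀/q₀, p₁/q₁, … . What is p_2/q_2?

728/31

Using pₖ = aₖpₖ₋₁ + pₖ₋₂, qₖ = aₖqₖ₋₁ + qₖ₋₂ (with p₋₁=1, p₋₂=0, q₋₁=0, q₋₂=1):
  k=0: a=23, p=23, q=1
  k=1: a=2, p=47, q=2
  k=2: a=15, p=728, q=31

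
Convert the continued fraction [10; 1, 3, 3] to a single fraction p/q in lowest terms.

140/13

Fold from the inside: start with 3/1.
  3 + 1/3 = 10/3
  1 + 3/10 = 13/10
  10 + 10/13 = 140/13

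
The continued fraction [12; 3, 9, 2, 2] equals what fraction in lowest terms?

Fold from the inside: start with 2/1.
  2 + 1/2 = 5/2
  9 + 2/5 = 47/5
  3 + 5/47 = 146/47
  12 + 47/146 = 1799/146

1799/146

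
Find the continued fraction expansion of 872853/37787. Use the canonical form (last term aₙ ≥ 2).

[23; 10, 14, 19, 14]

872853 = 23*37787 + 3752
37787 = 10*3752 + 267
3752 = 14*267 + 14
267 = 19*14 + 1
14 = 14*1 + 0  (stop)
So 872853/37787 = [23; 10, 14, 19, 14].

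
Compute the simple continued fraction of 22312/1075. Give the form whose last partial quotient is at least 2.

[20; 1, 3, 11, 2, 3, 3]

22312 = 20·1075 + 812
1075 = 1·812 + 263
812 = 3·263 + 23
263 = 11·23 + 10
23 = 2·10 + 3
10 = 3·3 + 1
3 = 3·1 + 0  (stop)
So 22312/1075 = [20; 1, 3, 11, 2, 3, 3].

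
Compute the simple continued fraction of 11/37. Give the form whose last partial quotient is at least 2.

11 = 0*37 + 11
37 = 3*11 + 4
11 = 2*4 + 3
4 = 1*3 + 1
3 = 3*1 + 0  (stop)
So 11/37 = [0; 3, 2, 1, 3].

[0; 3, 2, 1, 3]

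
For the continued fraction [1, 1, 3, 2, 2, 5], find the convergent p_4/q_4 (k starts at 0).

39/22

Using pₖ = aₖpₖ₋₁ + pₖ₋₂, qₖ = aₖqₖ₋₁ + qₖ₋₂ (with p₋₁=1, p₋₂=0, q₋₁=0, q₋₂=1):
  k=0: a=1, p=1, q=1
  k=1: a=1, p=2, q=1
  k=2: a=3, p=7, q=4
  k=3: a=2, p=16, q=9
  k=4: a=2, p=39, q=22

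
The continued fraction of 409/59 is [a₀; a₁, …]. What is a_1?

409 = 6·59 + 55   →  a_0 = 6
59 = 1·55 + 4   →  a_1 = 1

1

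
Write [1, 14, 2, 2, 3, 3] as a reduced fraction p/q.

Fold from the inside: start with 3/1.
  3 + 1/3 = 10/3
  2 + 3/10 = 23/10
  2 + 10/23 = 56/23
  14 + 23/56 = 807/56
  1 + 56/807 = 863/807

863/807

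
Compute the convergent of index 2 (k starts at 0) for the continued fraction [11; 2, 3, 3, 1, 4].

Using pₖ = aₖpₖ₋₁ + pₖ₋₂, qₖ = aₖqₖ₋₁ + qₖ₋₂ (with p₋₁=1, p₋₂=0, q₋₁=0, q₋₂=1):
  k=0: a=11, p=11, q=1
  k=1: a=2, p=23, q=2
  k=2: a=3, p=80, q=7

80/7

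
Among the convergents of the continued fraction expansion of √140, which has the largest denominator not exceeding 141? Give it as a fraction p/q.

1621/137

√140 = [11; 1, 4, 1, 22, …] (period length 4).
Convergents:
  p_0/q_0 = 11/1
  p_1/q_1 = 12/1
  p_2/q_2 = 59/5
  p_3/q_3 = 71/6
  p_4/q_4 = 1621/137
  p_5/q_5 = 1692/143
q_4 = 137 ≤ 141 < 143 = q_5, so the answer is 1621/137.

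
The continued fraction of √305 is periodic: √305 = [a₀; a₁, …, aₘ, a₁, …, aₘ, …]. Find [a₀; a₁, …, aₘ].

a₀ = ⌊√305⌋ = 17.

[17; 2, 6, 2, 34]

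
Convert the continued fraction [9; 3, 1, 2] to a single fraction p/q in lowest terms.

102/11

Fold from the inside: start with 2/1.
  1 + 1/2 = 3/2
  3 + 2/3 = 11/3
  9 + 3/11 = 102/11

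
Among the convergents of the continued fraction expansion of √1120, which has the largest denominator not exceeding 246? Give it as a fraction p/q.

7965/238

√1120 = [33; 2, 6, 1, 15, 1, 6, 2, 66, …] (period length 8).
Convergents:
  p_0/q_0 = 33/1
  p_1/q_1 = 67/2
  p_2/q_2 = 435/13
  p_3/q_3 = 502/15
  p_4/q_4 = 7965/238
  p_5/q_5 = 8467/253
q_4 = 238 ≤ 246 < 253 = q_5, so the answer is 7965/238.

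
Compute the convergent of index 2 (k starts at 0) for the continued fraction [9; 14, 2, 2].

263/29

Using pₖ = aₖpₖ₋₁ + pₖ₋₂, qₖ = aₖqₖ₋₁ + qₖ₋₂ (with p₋₁=1, p₋₂=0, q₋₁=0, q₋₂=1):
  k=0: a=9, p=9, q=1
  k=1: a=14, p=127, q=14
  k=2: a=2, p=263, q=29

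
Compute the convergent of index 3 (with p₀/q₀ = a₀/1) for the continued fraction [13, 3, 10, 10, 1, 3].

Using pₖ = aₖpₖ₋₁ + pₖ₋₂, qₖ = aₖqₖ₋₁ + qₖ₋₂ (with p₋₁=1, p₋₂=0, q₋₁=0, q₋₂=1):
  k=0: a=13, p=13, q=1
  k=1: a=3, p=40, q=3
  k=2: a=10, p=413, q=31
  k=3: a=10, p=4170, q=313

4170/313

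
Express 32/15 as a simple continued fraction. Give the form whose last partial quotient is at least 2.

32 = 2·15 + 2
15 = 7·2 + 1
2 = 2·1 + 0  (stop)
So 32/15 = [2; 7, 2].

[2; 7, 2]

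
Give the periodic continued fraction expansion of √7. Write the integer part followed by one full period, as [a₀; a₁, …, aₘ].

[2; 1, 1, 1, 4]

a₀ = ⌊√7⌋ = 2.
With m₀=0, d₀=1 and mₖ₊₁ = dₖaₖ − mₖ, dₖ₊₁ = (n − mₖ₊₁²)/dₖ, aₖ₊₁ = ⌊(a₀+mₖ₊₁)/dₖ₊₁⌋:
  k=1: m=2, d=3, a=1
  k=2: m=1, d=2, a=1
  k=3: m=1, d=3, a=1
  k=4: m=2, d=1, a=4
d=1 and a=2a₀=4 at k=4, so the next step gives (m, d) = (2, 3) again — its k=1 value — and the period has length 4.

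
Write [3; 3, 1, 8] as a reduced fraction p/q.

114/35

Using pₖ = aₖpₖ₋₁ + pₖ₋₂ and qₖ = aₖqₖ₋₁ + qₖ₋₂:
  k=0: a=3, p=3, q=1
  k=1: a=3, p=10, q=3
  k=2: a=1, p=13, q=4
  k=3: a=8, p=114, q=35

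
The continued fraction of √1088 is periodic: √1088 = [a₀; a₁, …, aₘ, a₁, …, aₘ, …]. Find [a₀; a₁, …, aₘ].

[32; 1, 64]

a₀ = ⌊√1088⌋ = 32.
With m₀=0, d₀=1 and mₖ₊₁ = dₖaₖ − mₖ, dₖ₊₁ = (n − mₖ₊₁²)/dₖ, aₖ₊₁ = ⌊(a₀+mₖ₊₁)/dₖ₊₁⌋:
  k=1: m=32, d=64, a=1
  k=2: m=32, d=1, a=64
d=1 and a=2a₀=64 at k=2, so the next step gives (m, d) = (32, 64) again — its k=1 value — and the period has length 2.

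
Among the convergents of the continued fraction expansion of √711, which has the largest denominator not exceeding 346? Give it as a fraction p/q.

√711 = [26; 1, 1, 1, 52, …] (period length 4).
Convergents:
  p_0/q_0 = 26/1
  p_1/q_1 = 27/1
  p_2/q_2 = 53/2
  p_3/q_3 = 80/3
  p_4/q_4 = 4213/158
  p_5/q_5 = 4293/161
  p_6/q_6 = 8506/319
  p_7/q_7 = 12799/480
q_6 = 319 ≤ 346 < 480 = q_7, so the answer is 8506/319.

8506/319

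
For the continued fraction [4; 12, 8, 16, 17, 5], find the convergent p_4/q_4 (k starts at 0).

108941/26685

Using pₖ = aₖpₖ₋₁ + pₖ₋₂, qₖ = aₖqₖ₋₁ + qₖ₋₂ (with p₋₁=1, p₋₂=0, q₋₁=0, q₋₂=1):
  k=0: a=4, p=4, q=1
  k=1: a=12, p=49, q=12
  k=2: a=8, p=396, q=97
  k=3: a=16, p=6385, q=1564
  k=4: a=17, p=108941, q=26685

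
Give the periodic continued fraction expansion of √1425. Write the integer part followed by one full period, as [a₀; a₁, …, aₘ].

[37; 1, 2, 1, 74]

a₀ = ⌊√1425⌋ = 37.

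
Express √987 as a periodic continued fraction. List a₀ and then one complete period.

[31; 2, 2, 2, 62]

a₀ = ⌊√987⌋ = 31.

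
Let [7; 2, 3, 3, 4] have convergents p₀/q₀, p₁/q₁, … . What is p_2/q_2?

52/7

Using pₖ = aₖpₖ₋₁ + pₖ₋₂, qₖ = aₖqₖ₋₁ + qₖ₋₂ (with p₋₁=1, p₋₂=0, q₋₁=0, q₋₂=1):
  k=0: a=7, p=7, q=1
  k=1: a=2, p=15, q=2
  k=2: a=3, p=52, q=7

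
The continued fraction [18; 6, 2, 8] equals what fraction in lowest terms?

1997/110

Fold from the inside: start with 8/1.
  2 + 1/8 = 17/8
  6 + 8/17 = 110/17
  18 + 17/110 = 1997/110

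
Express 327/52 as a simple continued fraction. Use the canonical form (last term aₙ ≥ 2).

[6; 3, 2, 7]

327 = 6·52 + 15
52 = 3·15 + 7
15 = 2·7 + 1
7 = 7·1 + 0  (stop)
So 327/52 = [6; 3, 2, 7].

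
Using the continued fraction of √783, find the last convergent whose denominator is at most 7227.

87724/3135

√783 = [27; 1, 54, …] (period length 2).
Convergents:
  p_0/q_0 = 27/1
  p_1/q_1 = 28/1
  p_2/q_2 = 1539/55
  p_3/q_3 = 1567/56
  p_4/q_4 = 86157/3079
  p_5/q_5 = 87724/3135
  p_6/q_6 = 4823253/172369
q_5 = 3135 ≤ 7227 < 172369 = q_6, so the answer is 87724/3135.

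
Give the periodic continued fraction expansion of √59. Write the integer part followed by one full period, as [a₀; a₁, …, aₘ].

[7; 1, 2, 7, 2, 1, 14]

a₀ = ⌊√59⌋ = 7.
With m₀=0, d₀=1 and mₖ₊₁ = dₖaₖ − mₖ, dₖ₊₁ = (n − mₖ₊₁²)/dₖ, aₖ₊₁ = ⌊(a₀+mₖ₊₁)/dₖ₊₁⌋:
  k=1: m=7, d=10, a=1
  k=2: m=3, d=5, a=2
  k=3: m=7, d=2, a=7
  k=4: m=7, d=5, a=2
  k=5: m=3, d=10, a=1
  k=6: m=7, d=1, a=14
d=1 and a=2a₀=14 at k=6, so the next step gives (m, d) = (7, 10) again — its k=1 value — and the period has length 6.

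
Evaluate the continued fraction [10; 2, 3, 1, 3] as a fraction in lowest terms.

Using pₖ = aₖpₖ₋₁ + pₖ₋₂ and qₖ = aₖqₖ₋₁ + qₖ₋₂:
  k=0: a=10, p=10, q=1
  k=1: a=2, p=21, q=2
  k=2: a=3, p=73, q=7
  k=3: a=1, p=94, q=9
  k=4: a=3, p=355, q=34

355/34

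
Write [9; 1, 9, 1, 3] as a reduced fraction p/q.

426/43

Fold from the inside: start with 3/1.
  1 + 1/3 = 4/3
  9 + 3/4 = 39/4
  1 + 4/39 = 43/39
  9 + 39/43 = 426/43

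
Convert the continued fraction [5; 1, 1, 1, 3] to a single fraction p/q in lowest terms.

62/11

Fold from the inside: start with 3/1.
  1 + 1/3 = 4/3
  1 + 3/4 = 7/4
  1 + 4/7 = 11/7
  5 + 7/11 = 62/11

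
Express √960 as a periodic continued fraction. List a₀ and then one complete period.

a₀ = ⌊√960⌋ = 30.
With m₀=0, d₀=1 and mₖ₊₁ = dₖaₖ − mₖ, dₖ₊₁ = (n − mₖ₊₁²)/dₖ, aₖ₊₁ = ⌊(a₀+mₖ₊₁)/dₖ₊₁⌋:
  k=1: m=30, d=60, a=1
  k=2: m=30, d=1, a=60
d=1 and a=2a₀=60 at k=2, so the next step gives (m, d) = (30, 60) again — its k=1 value — and the period has length 2.

[30; 1, 60]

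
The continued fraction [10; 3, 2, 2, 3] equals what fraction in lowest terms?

597/58

Using pₖ = aₖpₖ₋₁ + pₖ₋₂ and qₖ = aₖqₖ₋₁ + qₖ₋₂:
  k=0: a=10, p=10, q=1
  k=1: a=3, p=31, q=3
  k=2: a=2, p=72, q=7
  k=3: a=2, p=175, q=17
  k=4: a=3, p=597, q=58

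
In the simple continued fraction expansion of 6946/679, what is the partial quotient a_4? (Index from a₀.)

5

6946 = 10·679 + 156   →  a_0 = 10
679 = 4·156 + 55   →  a_1 = 4
156 = 2·55 + 46   →  a_2 = 2
55 = 1·46 + 9   →  a_3 = 1
46 = 5·9 + 1   →  a_4 = 5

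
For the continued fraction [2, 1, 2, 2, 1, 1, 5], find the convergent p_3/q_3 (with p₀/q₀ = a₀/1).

19/7

Using pₖ = aₖpₖ₋₁ + pₖ₋₂, qₖ = aₖqₖ₋₁ + qₖ₋₂ (with p₋₁=1, p₋₂=0, q₋₁=0, q₋₂=1):
  k=0: a=2, p=2, q=1
  k=1: a=1, p=3, q=1
  k=2: a=2, p=8, q=3
  k=3: a=2, p=19, q=7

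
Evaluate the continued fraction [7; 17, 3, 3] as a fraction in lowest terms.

1221/173

Using pₖ = aₖpₖ₋₁ + pₖ₋₂ and qₖ = aₖqₖ₋₁ + qₖ₋₂:
  k=0: a=7, p=7, q=1
  k=1: a=17, p=120, q=17
  k=2: a=3, p=367, q=52
  k=3: a=3, p=1221, q=173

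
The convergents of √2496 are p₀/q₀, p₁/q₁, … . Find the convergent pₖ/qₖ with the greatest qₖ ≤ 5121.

√2496 = [49; 1, 23, 1, 98, …] (period length 4).
Convergents:
  p_0/q_0 = 49/1
  p_1/q_1 = 50/1
  p_2/q_2 = 1199/24
  p_3/q_3 = 1249/25
  p_4/q_4 = 123601/2474
  p_5/q_5 = 124850/2499
  p_6/q_6 = 2995151/59951
q_5 = 2499 ≤ 5121 < 59951 = q_6, so the answer is 124850/2499.

124850/2499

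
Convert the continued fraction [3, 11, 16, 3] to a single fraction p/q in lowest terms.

1675/542

Fold from the inside: start with 3/1.
  16 + 1/3 = 49/3
  11 + 3/49 = 542/49
  3 + 49/542 = 1675/542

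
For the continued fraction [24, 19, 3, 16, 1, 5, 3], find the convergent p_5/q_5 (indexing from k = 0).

Using pₖ = aₖpₖ₋₁ + pₖ₋₂, qₖ = aₖqₖ₋₁ + qₖ₋₂ (with p₋₁=1, p₋₂=0, q₋₁=0, q₋₂=1):
  k=0: a=24, p=24, q=1
  k=1: a=19, p=457, q=19
  k=2: a=3, p=1395, q=58
  k=3: a=16, p=22777, q=947
  k=4: a=1, p=24172, q=1005
  k=5: a=5, p=143637, q=5972

143637/5972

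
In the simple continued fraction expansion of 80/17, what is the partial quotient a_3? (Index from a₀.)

80 = 4·17 + 12   →  a_0 = 4
17 = 1·12 + 5   →  a_1 = 1
12 = 2·5 + 2   →  a_2 = 2
5 = 2·2 + 1   →  a_3 = 2

2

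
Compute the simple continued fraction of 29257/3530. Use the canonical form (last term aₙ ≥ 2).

29257 = 8×3530 + 1017
3530 = 3×1017 + 479
1017 = 2×479 + 59
479 = 8×59 + 7
59 = 8×7 + 3
7 = 2×3 + 1
3 = 3×1 + 0  (stop)
So 29257/3530 = [8; 3, 2, 8, 8, 2, 3].

[8; 3, 2, 8, 8, 2, 3]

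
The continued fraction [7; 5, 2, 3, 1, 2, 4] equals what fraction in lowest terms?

4260/593

Fold from the inside: start with 4/1.
  2 + 1/4 = 9/4
  1 + 4/9 = 13/9
  3 + 9/13 = 48/13
  2 + 13/48 = 109/48
  5 + 48/109 = 593/109
  7 + 109/593 = 4260/593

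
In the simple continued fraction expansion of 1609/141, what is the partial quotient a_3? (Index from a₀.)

3

1609 = 11·141 + 58   →  a_0 = 11
141 = 2·58 + 25   →  a_1 = 2
58 = 2·25 + 8   →  a_2 = 2
25 = 3·8 + 1   →  a_3 = 3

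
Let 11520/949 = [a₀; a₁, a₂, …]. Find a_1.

7

11520 = 12·949 + 132   →  a_0 = 12
949 = 7·132 + 25   →  a_1 = 7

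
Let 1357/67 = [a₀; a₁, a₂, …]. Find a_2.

1357 = 20·67 + 17   →  a_0 = 20
67 = 3·17 + 16   →  a_1 = 3
17 = 1·16 + 1   →  a_2 = 1

1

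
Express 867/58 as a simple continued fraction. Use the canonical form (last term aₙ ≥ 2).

[14; 1, 18, 3]

867 = 14×58 + 55
58 = 1×55 + 3
55 = 18×3 + 1
3 = 3×1 + 0  (stop)
So 867/58 = [14; 1, 18, 3].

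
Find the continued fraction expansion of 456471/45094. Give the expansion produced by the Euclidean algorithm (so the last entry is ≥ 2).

[10; 8, 6, 1, 1, 6, 9, 7]

456471 = 10·45094 + 5531
45094 = 8·5531 + 846
5531 = 6·846 + 455
846 = 1·455 + 391
455 = 1·391 + 64
391 = 6·64 + 7
64 = 9·7 + 1
7 = 7·1 + 0  (stop)
So 456471/45094 = [10; 8, 6, 1, 1, 6, 9, 7].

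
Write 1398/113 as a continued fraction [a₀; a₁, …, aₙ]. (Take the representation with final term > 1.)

1398 = 12*113 + 42
113 = 2*42 + 29
42 = 1*29 + 13
29 = 2*13 + 3
13 = 4*3 + 1
3 = 3*1 + 0  (stop)
So 1398/113 = [12; 2, 1, 2, 4, 3].

[12; 2, 1, 2, 4, 3]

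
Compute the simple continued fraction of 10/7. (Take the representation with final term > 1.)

[1; 2, 3]

10 = 1·7 + 3
7 = 2·3 + 1
3 = 3·1 + 0  (stop)
So 10/7 = [1; 2, 3].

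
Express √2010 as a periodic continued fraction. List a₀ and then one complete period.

[44; 1, 4, 1, 88]

a₀ = ⌊√2010⌋ = 44.
With m₀=0, d₀=1 and mₖ₊₁ = dₖaₖ − mₖ, dₖ₊₁ = (n − mₖ₊₁²)/dₖ, aₖ₊₁ = ⌊(a₀+mₖ₊₁)/dₖ₊₁⌋:
  k=1: m=44, d=74, a=1
  k=2: m=30, d=15, a=4
  k=3: m=30, d=74, a=1
  k=4: m=44, d=1, a=88
d=1 and a=2a₀=88 at k=4, so the next step gives (m, d) = (44, 74) again — its k=1 value — and the period has length 4.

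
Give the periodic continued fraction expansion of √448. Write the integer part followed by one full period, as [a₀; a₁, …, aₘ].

a₀ = ⌊√448⌋ = 21.
With m₀=0, d₀=1 and mₖ₊₁ = dₖaₖ − mₖ, dₖ₊₁ = (n − mₖ₊₁²)/dₖ, aₖ₊₁ = ⌊(a₀+mₖ₊₁)/dₖ₊₁⌋:
  k=1: m=21, d=7, a=6
  k=2: m=21, d=1, a=42
d=1 and a=2a₀=42 at k=2, so the next step gives (m, d) = (21, 7) again — its k=1 value — and the period has length 2.

[21; 6, 42]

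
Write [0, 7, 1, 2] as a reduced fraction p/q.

Fold from the inside: start with 2/1.
  1 + 1/2 = 3/2
  7 + 2/3 = 23/3
  0 + 3/23 = 3/23

3/23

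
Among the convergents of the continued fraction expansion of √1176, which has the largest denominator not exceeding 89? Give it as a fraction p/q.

√1176 = [34; 3, 2, 2, 2, 3, 68, …] (period length 6).
Convergents:
  p_0/q_0 = 34/1
  p_1/q_1 = 103/3
  p_2/q_2 = 240/7
  p_3/q_3 = 583/17
  p_4/q_4 = 1406/41
  p_5/q_5 = 4801/140
q_4 = 41 ≤ 89 < 140 = q_5, so the answer is 1406/41.

1406/41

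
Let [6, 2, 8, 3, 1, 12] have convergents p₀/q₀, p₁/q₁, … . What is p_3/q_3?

Using pₖ = aₖpₖ₋₁ + pₖ₋₂, qₖ = aₖqₖ₋₁ + qₖ₋₂ (with p₋₁=1, p₋₂=0, q₋₁=0, q₋₂=1):
  k=0: a=6, p=6, q=1
  k=1: a=2, p=13, q=2
  k=2: a=8, p=110, q=17
  k=3: a=3, p=343, q=53

343/53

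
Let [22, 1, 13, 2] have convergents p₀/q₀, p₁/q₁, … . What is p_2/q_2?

321/14

Using pₖ = aₖpₖ₋₁ + pₖ₋₂, qₖ = aₖqₖ₋₁ + qₖ₋₂ (with p₋₁=1, p₋₂=0, q₋₁=0, q₋₂=1):
  k=0: a=22, p=22, q=1
  k=1: a=1, p=23, q=1
  k=2: a=13, p=321, q=14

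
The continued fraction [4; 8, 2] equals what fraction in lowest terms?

Fold from the inside: start with 2/1.
  8 + 1/2 = 17/2
  4 + 2/17 = 70/17

70/17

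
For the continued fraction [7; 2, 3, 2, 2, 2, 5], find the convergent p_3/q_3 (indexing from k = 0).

119/16

Using pₖ = aₖpₖ₋₁ + pₖ₋₂, qₖ = aₖqₖ₋₁ + qₖ₋₂ (with p₋₁=1, p₋₂=0, q₋₁=0, q₋₂=1):
  k=0: a=7, p=7, q=1
  k=1: a=2, p=15, q=2
  k=2: a=3, p=52, q=7
  k=3: a=2, p=119, q=16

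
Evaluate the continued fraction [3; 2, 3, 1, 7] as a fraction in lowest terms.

Fold from the inside: start with 7/1.
  1 + 1/7 = 8/7
  3 + 7/8 = 31/8
  2 + 8/31 = 70/31
  3 + 31/70 = 241/70

241/70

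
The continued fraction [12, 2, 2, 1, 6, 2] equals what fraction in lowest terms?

1255/101

Using pₖ = aₖpₖ₋₁ + pₖ₋₂ and qₖ = aₖqₖ₋₁ + qₖ₋₂:
  k=0: a=12, p=12, q=1
  k=1: a=2, p=25, q=2
  k=2: a=2, p=62, q=5
  k=3: a=1, p=87, q=7
  k=4: a=6, p=584, q=47
  k=5: a=2, p=1255, q=101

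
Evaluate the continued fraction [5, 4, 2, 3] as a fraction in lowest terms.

162/31

Using pₖ = aₖpₖ₋₁ + pₖ₋₂ and qₖ = aₖqₖ₋₁ + qₖ₋₂:
  k=0: a=5, p=5, q=1
  k=1: a=4, p=21, q=4
  k=2: a=2, p=47, q=9
  k=3: a=3, p=162, q=31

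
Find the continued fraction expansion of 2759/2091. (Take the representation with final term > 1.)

[1; 3, 7, 1, 2, 9, 3]

2759 = 1×2091 + 668
2091 = 3×668 + 87
668 = 7×87 + 59
87 = 1×59 + 28
59 = 2×28 + 3
28 = 9×3 + 1
3 = 3×1 + 0  (stop)
So 2759/2091 = [1; 3, 7, 1, 2, 9, 3].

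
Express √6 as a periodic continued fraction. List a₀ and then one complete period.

[2; 2, 4]

a₀ = ⌊√6⌋ = 2.
With m₀=0, d₀=1 and mₖ₊₁ = dₖaₖ − mₖ, dₖ₊₁ = (n − mₖ₊₁²)/dₖ, aₖ₊₁ = ⌊(a₀+mₖ₊₁)/dₖ₊₁⌋:
  k=1: m=2, d=2, a=2
  k=2: m=2, d=1, a=4
d=1 and a=2a₀=4 at k=2, so the next step gives (m, d) = (2, 2) again — its k=1 value — and the period has length 2.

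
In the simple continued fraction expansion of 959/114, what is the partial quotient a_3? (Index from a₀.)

2

959 = 8·114 + 47   →  a_0 = 8
114 = 2·47 + 20   →  a_1 = 2
47 = 2·20 + 7   →  a_2 = 2
20 = 2·7 + 6   →  a_3 = 2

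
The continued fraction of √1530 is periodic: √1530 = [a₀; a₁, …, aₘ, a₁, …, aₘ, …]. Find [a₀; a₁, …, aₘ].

[39; 8, 1, 2, 8, 2, 1, 8, 78]

a₀ = ⌊√1530⌋ = 39.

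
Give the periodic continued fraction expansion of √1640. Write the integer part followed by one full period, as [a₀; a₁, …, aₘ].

[40; 2, 80]

a₀ = ⌊√1640⌋ = 40.
With m₀=0, d₀=1 and mₖ₊₁ = dₖaₖ − mₖ, dₖ₊₁ = (n − mₖ₊₁²)/dₖ, aₖ₊₁ = ⌊(a₀+mₖ₊₁)/dₖ₊₁⌋:
  k=1: m=40, d=40, a=2
  k=2: m=40, d=1, a=80
d=1 and a=2a₀=80 at k=2, so the next step gives (m, d) = (40, 40) again — its k=1 value — and the period has length 2.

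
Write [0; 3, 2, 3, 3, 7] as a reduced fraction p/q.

168/577

Fold from the inside: start with 7/1.
  3 + 1/7 = 22/7
  3 + 7/22 = 73/22
  2 + 22/73 = 168/73
  3 + 73/168 = 577/168
  0 + 168/577 = 168/577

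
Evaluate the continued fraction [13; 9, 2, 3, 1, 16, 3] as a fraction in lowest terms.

Fold from the inside: start with 3/1.
  16 + 1/3 = 49/3
  1 + 3/49 = 52/49
  3 + 49/52 = 205/52
  2 + 52/205 = 462/205
  9 + 205/462 = 4363/462
  13 + 462/4363 = 57181/4363

57181/4363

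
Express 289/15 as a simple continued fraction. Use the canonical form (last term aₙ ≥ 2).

[19; 3, 1, 3]

289 = 19*15 + 4
15 = 3*4 + 3
4 = 1*3 + 1
3 = 3*1 + 0  (stop)
So 289/15 = [19; 3, 1, 3].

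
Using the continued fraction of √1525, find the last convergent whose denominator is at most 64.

1523/39

√1525 = [39; 19, 1, 1, 19, 78, …] (period length 5).
Convergents:
  p_0/q_0 = 39/1
  p_1/q_1 = 742/19
  p_2/q_2 = 781/20
  p_3/q_3 = 1523/39
  p_4/q_4 = 29718/761
q_3 = 39 ≤ 64 < 761 = q_4, so the answer is 1523/39.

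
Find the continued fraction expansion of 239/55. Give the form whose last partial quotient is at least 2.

[4; 2, 1, 8, 2]

239 = 4·55 + 19
55 = 2·19 + 17
19 = 1·17 + 2
17 = 8·2 + 1
2 = 2·1 + 0  (stop)
So 239/55 = [4; 2, 1, 8, 2].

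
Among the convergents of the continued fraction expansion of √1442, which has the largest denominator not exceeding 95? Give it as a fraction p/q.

√1442 = [37; 1, 36, 1, 74, …] (period length 4).
Convergents:
  p_0/q_0 = 37/1
  p_1/q_1 = 38/1
  p_2/q_2 = 1405/37
  p_3/q_3 = 1443/38
  p_4/q_4 = 108187/2849
q_3 = 38 ≤ 95 < 2849 = q_4, so the answer is 1443/38.

1443/38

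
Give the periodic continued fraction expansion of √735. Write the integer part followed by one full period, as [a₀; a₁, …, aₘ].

[27; 9, 54]

a₀ = ⌊√735⌋ = 27.
With m₀=0, d₀=1 and mₖ₊₁ = dₖaₖ − mₖ, dₖ₊₁ = (n − mₖ₊₁²)/dₖ, aₖ₊₁ = ⌊(a₀+mₖ₊₁)/dₖ₊₁⌋:
  k=1: m=27, d=6, a=9
  k=2: m=27, d=1, a=54
d=1 and a=2a₀=54 at k=2, so the next step gives (m, d) = (27, 6) again — its k=1 value — and the period has length 2.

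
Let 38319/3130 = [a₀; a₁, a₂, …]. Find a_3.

13

38319 = 12·3130 + 759   →  a_0 = 12
3130 = 4·759 + 94   →  a_1 = 4
759 = 8·94 + 7   →  a_2 = 8
94 = 13·7 + 3   →  a_3 = 13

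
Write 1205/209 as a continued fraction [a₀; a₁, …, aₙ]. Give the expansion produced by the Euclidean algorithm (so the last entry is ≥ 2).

[5; 1, 3, 3, 1, 3, 3]

1205 = 5*209 + 160
209 = 1*160 + 49
160 = 3*49 + 13
49 = 3*13 + 10
13 = 1*10 + 3
10 = 3*3 + 1
3 = 3*1 + 0  (stop)
So 1205/209 = [5; 1, 3, 3, 1, 3, 3].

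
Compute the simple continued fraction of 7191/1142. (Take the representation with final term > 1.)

[6; 3, 2, 1, 2, 2, 8, 2]

7191 = 6×1142 + 339
1142 = 3×339 + 125
339 = 2×125 + 89
125 = 1×89 + 36
89 = 2×36 + 17
36 = 2×17 + 2
17 = 8×2 + 1
2 = 2×1 + 0  (stop)
So 7191/1142 = [6; 3, 2, 1, 2, 2, 8, 2].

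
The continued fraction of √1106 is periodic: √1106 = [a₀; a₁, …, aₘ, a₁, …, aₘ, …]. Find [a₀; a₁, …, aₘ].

[33; 3, 1, 8, 1, 3, 66]

a₀ = ⌊√1106⌋ = 33.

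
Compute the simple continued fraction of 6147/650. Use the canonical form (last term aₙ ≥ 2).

6147 = 9·650 + 297
650 = 2·297 + 56
297 = 5·56 + 17
56 = 3·17 + 5
17 = 3·5 + 2
5 = 2·2 + 1
2 = 2·1 + 0  (stop)
So 6147/650 = [9; 2, 5, 3, 3, 2, 2].

[9; 2, 5, 3, 3, 2, 2]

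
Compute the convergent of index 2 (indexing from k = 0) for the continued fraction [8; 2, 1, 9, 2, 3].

Using pₖ = aₖpₖ₋₁ + pₖ₋₂, qₖ = aₖqₖ₋₁ + qₖ₋₂ (with p₋₁=1, p₋₂=0, q₋₁=0, q₋₂=1):
  k=0: a=8, p=8, q=1
  k=1: a=2, p=17, q=2
  k=2: a=1, p=25, q=3

25/3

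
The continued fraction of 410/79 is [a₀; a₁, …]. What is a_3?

1

410 = 5·79 + 15   →  a_0 = 5
79 = 5·15 + 4   →  a_1 = 5
15 = 3·4 + 3   →  a_2 = 3
4 = 1·3 + 1   →  a_3 = 1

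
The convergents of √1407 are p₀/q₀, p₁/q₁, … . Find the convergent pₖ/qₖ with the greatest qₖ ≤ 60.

√1407 = [37; 1, 1, 24, 1, 1, 74, …] (period length 6).
Convergents:
  p_0/q_0 = 37/1
  p_1/q_1 = 38/1
  p_2/q_2 = 75/2
  p_3/q_3 = 1838/49
  p_4/q_4 = 1913/51
  p_5/q_5 = 3751/100
q_4 = 51 ≤ 60 < 100 = q_5, so the answer is 1913/51.

1913/51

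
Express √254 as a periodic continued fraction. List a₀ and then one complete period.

a₀ = ⌊√254⌋ = 15.
With m₀=0, d₀=1 and mₖ₊₁ = dₖaₖ − mₖ, dₖ₊₁ = (n − mₖ₊₁²)/dₖ, aₖ₊₁ = ⌊(a₀+mₖ₊₁)/dₖ₊₁⌋:
  k=1: m=15, d=29, a=1
  k=2: m=14, d=2, a=14
  k=3: m=14, d=29, a=1
  k=4: m=15, d=1, a=30
d=1 and a=2a₀=30 at k=4, so the next step gives (m, d) = (15, 29) again — its k=1 value — and the period has length 4.

[15; 1, 14, 1, 30]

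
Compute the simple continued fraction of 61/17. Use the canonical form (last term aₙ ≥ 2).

61 = 3·17 + 10
17 = 1·10 + 7
10 = 1·7 + 3
7 = 2·3 + 1
3 = 3·1 + 0  (stop)
So 61/17 = [3; 1, 1, 2, 3].

[3; 1, 1, 2, 3]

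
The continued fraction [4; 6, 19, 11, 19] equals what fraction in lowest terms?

101065/24264

Using pₖ = aₖpₖ₋₁ + pₖ₋₂ and qₖ = aₖqₖ₋₁ + qₖ₋₂:
  k=0: a=4, p=4, q=1
  k=1: a=6, p=25, q=6
  k=2: a=19, p=479, q=115
  k=3: a=11, p=5294, q=1271
  k=4: a=19, p=101065, q=24264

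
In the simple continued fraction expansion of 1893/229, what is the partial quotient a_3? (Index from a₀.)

1893 = 8·229 + 61   →  a_0 = 8
229 = 3·61 + 46   →  a_1 = 3
61 = 1·46 + 15   →  a_2 = 1
46 = 3·15 + 1   →  a_3 = 3

3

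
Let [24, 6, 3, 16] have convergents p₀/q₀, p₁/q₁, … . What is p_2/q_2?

Using pₖ = aₖpₖ₋₁ + pₖ₋₂, qₖ = aₖqₖ₋₁ + qₖ₋₂ (with p₋₁=1, p₋₂=0, q₋₁=0, q₋₂=1):
  k=0: a=24, p=24, q=1
  k=1: a=6, p=145, q=6
  k=2: a=3, p=459, q=19

459/19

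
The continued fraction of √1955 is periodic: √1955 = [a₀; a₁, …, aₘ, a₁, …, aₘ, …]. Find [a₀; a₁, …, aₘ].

a₀ = ⌊√1955⌋ = 44.

[44; 4, 1, 1, 1, 4, 88]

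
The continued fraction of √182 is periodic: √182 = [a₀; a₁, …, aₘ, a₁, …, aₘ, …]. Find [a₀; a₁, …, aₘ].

[13; 2, 26]

a₀ = ⌊√182⌋ = 13.
With m₀=0, d₀=1 and mₖ₊₁ = dₖaₖ − mₖ, dₖ₊₁ = (n − mₖ₊₁²)/dₖ, aₖ₊₁ = ⌊(a₀+mₖ₊₁)/dₖ₊₁⌋:
  k=1: m=13, d=13, a=2
  k=2: m=13, d=1, a=26
d=1 and a=2a₀=26 at k=2, so the next step gives (m, d) = (13, 13) again — its k=1 value — and the period has length 2.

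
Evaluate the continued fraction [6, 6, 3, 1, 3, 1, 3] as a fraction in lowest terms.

2778/451

Using pₖ = aₖpₖ₋₁ + pₖ₋₂ and qₖ = aₖqₖ₋₁ + qₖ₋₂:
  k=0: a=6, p=6, q=1
  k=1: a=6, p=37, q=6
  k=2: a=3, p=117, q=19
  k=3: a=1, p=154, q=25
  k=4: a=3, p=579, q=94
  k=5: a=1, p=733, q=119
  k=6: a=3, p=2778, q=451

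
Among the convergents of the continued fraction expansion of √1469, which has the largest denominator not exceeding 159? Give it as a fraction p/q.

2223/58

√1469 = [38; 3, 18, 1, 4, 1, 18, 3, 76, …] (period length 8).
Convergents:
  p_0/q_0 = 38/1
  p_1/q_1 = 115/3
  p_2/q_2 = 2108/55
  p_3/q_3 = 2223/58
  p_4/q_4 = 11000/287
q_3 = 58 ≤ 159 < 287 = q_4, so the answer is 2223/58.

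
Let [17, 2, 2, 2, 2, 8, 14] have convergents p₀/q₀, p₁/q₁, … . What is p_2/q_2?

Using pₖ = aₖpₖ₋₁ + pₖ₋₂, qₖ = aₖqₖ₋₁ + qₖ₋₂ (with p₋₁=1, p₋₂=0, q₋₁=0, q₋₂=1):
  k=0: a=17, p=17, q=1
  k=1: a=2, p=35, q=2
  k=2: a=2, p=87, q=5

87/5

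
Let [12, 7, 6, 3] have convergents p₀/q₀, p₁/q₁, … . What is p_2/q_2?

522/43

Using pₖ = aₖpₖ₋₁ + pₖ₋₂, qₖ = aₖqₖ₋₁ + qₖ₋₂ (with p₋₁=1, p₋₂=0, q₋₁=0, q₋₂=1):
  k=0: a=12, p=12, q=1
  k=1: a=7, p=85, q=7
  k=2: a=6, p=522, q=43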